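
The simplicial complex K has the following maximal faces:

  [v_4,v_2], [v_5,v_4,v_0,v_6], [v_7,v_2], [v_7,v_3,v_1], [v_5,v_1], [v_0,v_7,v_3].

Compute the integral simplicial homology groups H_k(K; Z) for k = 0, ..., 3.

H_0 = Z,  H_1 = Z^2,  H_2 = 0,  H_3 = 0.

We work with the vertex ordering v_0 < v_1 < v_2 < v_3 < v_4 < v_5 < v_6 < v_7. The simplices of K, each written with vertices in increasing order, are:

  0-simplices (8): [v_0], [v_1], [v_2], [v_3], [v_4], [v_5], [v_6], [v_7]
  1-simplices (14): [v_0,v_3], [v_0,v_4], [v_0,v_5], [v_0,v_6], [v_0,v_7], [v_1,v_3], [v_1,v_5], [v_1,v_7], [v_2,v_4], [v_2,v_7], [v_3,v_7], [v_4,v_5], [v_4,v_6], [v_5,v_6]
  2-simplices (6): [v_0,v_3,v_7], [v_0,v_4,v_5], [v_0,v_4,v_6], [v_0,v_5,v_6], [v_1,v_3,v_7], [v_4,v_5,v_6]
  3-simplices (1): [v_0,v_4,v_5,v_6]

giving chain groups C_0 ≅ Z^8, C_1 ≅ Z^14, C_2 ≅ Z^6, C_3 ≅ Z^1.

∂_1: C_1 → C_0 maps an edge to its endpoints' difference, ∂[p,q] = q − p.
The resulting 8×14 matrix has rank 7, and its Smith normal form has invariant factors (1,1,1,1,1,1,1).

∂_2: C_2 → C_1 sends each 2-simplex [p,q,r] to [q,r] − [p,r] + [p,q]. For instance
  ∂[v_4,v_5,v_6] = [v_5,v_6] − [v_4,v_6] + [v_4,v_5],
  ∂[v_1,v_3,v_7] = [v_3,v_7] − [v_1,v_7] + [v_1,v_3].
The 14×6 boundary matrix has rank 5 and Smith normal form diag(1,1,1,1,1).

The boundary map ∂_3: C_3 → C_2 sends each 3-simplex σ to the alternating sum Σ_i (−1)^i (σ with its i-th vertex removed). For instance
  ∂[v_0,v_4,v_5,v_6] = [v_4,v_5,v_6] − [v_0,v_5,v_6] + [v_0,v_4,v_6] − [v_0,v_4,v_5].
As a 6×1 matrix over Z this has rank 1, with invariant factors (1).

Computing H_k = (kernel of ∂_k) / (image of ∂_{k+1}):

  H_0: rank C_0 − rank ∂_1 = 8 − 7 = 1, and the invariant factors of ∂_1 are all 1, so H_0 ≅ Z.
  H_1: rank ker ∂_1 − rank ∂_2 = (14 − 7) − 5 = 2, and the invariant factors of ∂_2 are all 1, so H_1 ≅ Z^2.
  H_2: rank ker ∂_2 − rank ∂_3 = (6 − 5) − 1 = 0, and the invariant factors of ∂_3 are all 1, so H_2 ≅ 0.
  H_3: rank ker ∂_3 − rank ∂_4 = (1 − 1) − 0 = 0, and there is no ∂_4, so H_3 ≅ 0.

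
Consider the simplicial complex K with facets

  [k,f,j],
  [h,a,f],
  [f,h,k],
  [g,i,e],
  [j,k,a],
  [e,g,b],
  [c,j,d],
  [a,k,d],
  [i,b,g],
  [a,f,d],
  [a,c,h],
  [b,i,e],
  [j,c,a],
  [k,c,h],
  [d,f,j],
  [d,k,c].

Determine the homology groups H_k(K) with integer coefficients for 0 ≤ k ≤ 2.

H_0 ≅ Z^2,  H_1 ≅ Z/2,  H_2 ≅ Z.

K has 11 vertices, 24 edges, 16 triangles.
rank ∂_0 = 0, rank ∂_1 = 9 ⇒ b_0 = 11 − 0 − 9 = 2; all invariant factors of ∂_1 are 1 so no torsion. So H_0 = Z^2.
rank ∂_1 = 9, rank ∂_2 = 15 ⇒ b_1 = 24 − 9 − 15 = 0; ∂_2 has invariant factor(s) [2] giving torsion. So H_1 = Z/2.
rank ∂_2 = 15, rank ∂_3 = 0 ⇒ b_2 = 16 − 15 − 0 = 1. So H_2 = Z.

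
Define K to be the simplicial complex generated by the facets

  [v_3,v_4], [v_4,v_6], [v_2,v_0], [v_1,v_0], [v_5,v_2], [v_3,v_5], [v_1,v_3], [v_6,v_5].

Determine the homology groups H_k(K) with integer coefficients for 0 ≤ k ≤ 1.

Fix the vertex order v_0 < v_1 < v_2 < v_3 < v_4 < v_5 < v_6 and write every simplex with vertices in increasing order. Then dim K = 1 and the simplices of K are:

  0-simplices (7): [v_0], [v_1], [v_2], [v_3], [v_4], [v_5], [v_6]
  1-simplices (8): [v_0,v_1], [v_0,v_2], [v_1,v_3], [v_2,v_5], [v_3,v_4], [v_3,v_5], [v_4,v_6], [v_5,v_6]

so the chain groups are C_0 ≅ Z^7, C_1 ≅ Z^8.

∂_1: C_1 → C_0 is given by ∂[p,q] = [q] − [p]. For instance
  ∂[v_3,v_5] = [v_5] − [v_3].
As a 7×8 matrix over Z this has rank 6, with invariant factors (1,1,1,1,1,1).

Reading off H_k = ker ∂_k / im ∂_{k+1}:

  H_0: rank C_0 − rank ∂_1 = 7 − 6 = 1, and the invariant factors of ∂_1 are all 1, so H_0 = Z.
  H_1: rank ker ∂_1 − rank ∂_2 = (8 − 6) − 0 = 2, and there is no ∂_2, so H_1 = Z^2.

H_0 ≅ Z,  H_1 ≅ Z^2.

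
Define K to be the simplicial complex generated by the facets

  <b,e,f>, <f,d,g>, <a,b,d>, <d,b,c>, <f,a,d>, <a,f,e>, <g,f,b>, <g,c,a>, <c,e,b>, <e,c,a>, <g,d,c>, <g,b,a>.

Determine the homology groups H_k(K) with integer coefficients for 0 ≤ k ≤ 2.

H_0 = Z,  H_1 = Z/2,  H_2 = 0.

Fix the vertex order a < b < c < d < e < f < g and write every simplex with vertices in increasing order. Then dim K = 2 and the simplices of K are:

  0-simplices (7): a, b, c, d, e, f, g
  1-simplices (18): ab, ac, ad, ae, af, ag, bc, bd, be, bf, bg, cd, ce, cg, df, dg, ef, fg
  2-simplices (12): abd, abg, ace, acg, adf, aef, bcd, bce, bef, bfg, cdg, dfg

giving chain groups C_0 ≅ Z^7, C_1 ≅ Z^18, C_2 ≅ Z^12.

∂_1: C_1 → C_0 maps an edge to its endpoints' difference, ∂[p,q] = q − p. For instance
  ∂bg = g − b.
The 7×18 boundary matrix has rank 6 and Smith normal form diag(1,1,1,1,1,1).

∂_2: C_2 → C_1 maps a triangle to the signed sum of its edges. For instance
  ∂dfg = fg − dg + df,
  ∂bef = ef − bf + be.
This gives a 18×12 integer matrix of rank 12; reducing to Smith normal form yields diagonal entries (1,1,1,1,1,1,1,1,1,1,1,2).

Computing H_k = (kernel of ∂_k) / (image of ∂_{k+1}):

  H_0: rank C_0 − rank ∂_1 = 7 − 6 = 1, and the invariant factors of ∂_1 are all 1, so H_0 ≅ Z.
  H_1: rank ker ∂_1 − rank ∂_2 = (18 − 6) − 12 = 0, and ∂_2 has invariant factor 2 > 1, so H_1 ≅ Z/2.
  H_2: rank ker ∂_2 − rank ∂_3 = (12 − 12) − 0 = 0, and there is no ∂_3, so H_2 ≅ 0.

(K is a triangulation of the real projective plane RP^2.)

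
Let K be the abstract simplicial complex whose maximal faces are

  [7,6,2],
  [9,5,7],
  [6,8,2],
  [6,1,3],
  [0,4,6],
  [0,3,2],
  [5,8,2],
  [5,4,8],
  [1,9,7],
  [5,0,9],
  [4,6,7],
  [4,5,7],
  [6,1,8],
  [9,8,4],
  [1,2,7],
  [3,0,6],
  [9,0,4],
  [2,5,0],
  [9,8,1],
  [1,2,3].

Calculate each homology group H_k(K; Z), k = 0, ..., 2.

H_0 = Z,  H_1 = Z ⊕ Z/2,  H_2 = 0.

Fix the vertex order 0 < 1 < 2 < 3 < 4 < 5 < 6 < 7 < 8 < 9 and write every simplex with vertices in increasing order. Then dim K = 2 and the simplices of K are:

  0-simplices (10): [0], [1], [2], [3], [4], [5], [6], [7], [8], [9]
  1-simplices (30): (30 of them)
  2-simplices (20): (20 of them)

giving chain groups C_0 ≅ Z^10, C_1 ≅ Z^30, C_2 ≅ Z^20.

∂_1: C_1 → C_0 is given by ∂[p,q] = [q] − [p]. For instance
  ∂[4,5] = [5] − [4].
The resulting 10×30 matrix has rank 9, and its Smith normal form has invariant factors (1,1,1,1,1,1,1,1,1).

∂_2: C_2 → C_1 acts by ∂[p,q,r] = [q,r] − [p,r] + [p,q]. For instance
  ∂[2,6,8] = [6,8] − [2,8] + [2,6],
  ∂[1,3,6] = [3,6] − [1,6] + [1,3].
This gives a 30×20 integer matrix of rank 20; reducing to Smith normal form yields diagonal entries (1,1,1,1,1,1,1,1,1,1,1,1,1,1,1,1,1,1,1,2).

Now H_k = ker ∂_k / im ∂_{k+1}, so:

  H_0: rank C_0 − rank ∂_1 = 10 − 9 = 1, and the invariant factors of ∂_1 are all 1, so H_0 = Z.
  H_1: rank ker ∂_1 − rank ∂_2 = (30 − 9) − 20 = 1, and ∂_2 has invariant factor 2 > 1, so H_1 = Z ⊕ Z/2.
  H_2: rank ker ∂_2 − rank ∂_3 = (20 − 20) − 0 = 0, and there is no ∂_3, so H_2 = 0.

As a check, the Euler characteristic is 10 − 30 + 20 = 0, which agrees with 1 − 1 + 0 = 0.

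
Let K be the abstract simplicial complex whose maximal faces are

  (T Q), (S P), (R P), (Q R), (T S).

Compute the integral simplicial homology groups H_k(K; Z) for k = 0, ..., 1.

Order the vertices as P < Q < R < S < T. Listing each simplex with vertices in this order, K has dimension 1 with simplices:

  0-simplices (5): P, Q, R, S, T
  1-simplices (5): PR, PS, QR, QT, ST

so the chain groups are C_0 ≅ Z^5, C_1 ≅ Z^5.

Boundary ∂_1: C_1 → C_0 maps an edge to its endpoints' difference, ∂[p,q] = q − p.
The 5×5 boundary matrix has rank 4 and Smith normal form diag(1,1,1,1).

Now H_k = ker ∂_k / im ∂_{k+1}, so:

  H_0: rank C_0 − rank ∂_1 = 5 − 4 = 1, and the invariant factors of ∂_1 are all 1, so H_0 ≅ Z.
  H_1: rank ker ∂_1 − rank ∂_2 = (5 − 4) − 0 = 1, and there is no ∂_2, so H_1 ≅ Z.

H_0 = Z,  H_1 = Z.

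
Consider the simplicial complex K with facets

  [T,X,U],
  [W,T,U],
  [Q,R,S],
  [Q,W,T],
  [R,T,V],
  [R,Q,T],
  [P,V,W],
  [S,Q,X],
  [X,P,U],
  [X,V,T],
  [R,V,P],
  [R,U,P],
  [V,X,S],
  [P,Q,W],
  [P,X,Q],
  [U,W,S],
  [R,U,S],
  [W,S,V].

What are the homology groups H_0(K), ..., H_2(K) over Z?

H_0 = Z,  H_1 = Z^2,  H_2 = Z.

We work with the vertex ordering P < Q < R < S < T < U < V < W < X. The simplices of K, each written with vertices in increasing order, are:

  0-simplices (9): P, Q, R, S, T, U, V, W, X
  1-simplices (27): PQ, PR, PU, PV, PW, PX, QR, QS, QT, QW, QX, RS, RT, RU, RV, SU, SV, SW, SX, TU, TV, TW, TX, UW, UX, VW, VX
  2-simplices (18): PQW, PQX, PRU, PRV, PUX, PVW, QRS, QRT, QSX, QTW, RSU, RTV, SUW, SVW, SVX, TUW, TUX, TVX

giving chain groups C_0 ≅ Z^9, C_1 ≅ Z^27, C_2 ≅ Z^18.

The boundary map ∂_1: C_1 → C_0 is given by ∂[p,q] = [q] − [p]. For instance
  ∂QS = S − Q.
As a 9×27 matrix over Z this has rank 8, with invariant factors (1,1,1,1,1,1,1,1).

Boundary ∂_2: C_2 → C_1 acts by ∂[p,q,r] = [q,r] − [p,r] + [p,q]. For instance
  ∂QTW = TW − QW + QT,
  ∂QRS = RS − QS + QR.
The resulting 27×18 matrix has rank 17, and its Smith normal form has invariant factors (1,1,1,1,1,1,1,1,1,1,1,1,1,1,1,1,1).

Reading off H_k = ker ∂_k / im ∂_{k+1}:

  H_0: rank C_0 − rank ∂_1 = 9 − 8 = 1, and the invariant factors of ∂_1 are all 1, so H_0 = Z.
  H_1: rank ker ∂_1 − rank ∂_2 = (27 − 8) − 17 = 2, and the invariant factors of ∂_2 are all 1, so H_1 = Z^2.
  H_2: rank ker ∂_2 − rank ∂_3 = (18 − 17) − 0 = 1, and there is no ∂_3, so H_2 = Z.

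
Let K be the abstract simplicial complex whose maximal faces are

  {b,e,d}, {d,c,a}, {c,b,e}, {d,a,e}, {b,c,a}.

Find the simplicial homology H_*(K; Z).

Order the vertices as a < b < c < d < e. Listing each simplex with vertices in this order, K has dimension 2 with simplices:

  0-simplices (5): a, b, c, d, e
  1-simplices (10): ab, ac, ad, ae, bc, bd, be, cd, ce, de
  2-simplices (5): abc, acd, ade, bce, bde

giving chain groups C_0 ≅ Z^5, C_1 ≅ Z^10, C_2 ≅ Z^5.

The boundary map ∂_1: C_1 → C_0 maps an edge to its endpoints' difference, ∂[p,q] = q − p. For instance
  ∂ce = e − c.
As a 5×10 matrix over Z this has rank 4, with invariant factors (1,1,1,1).

Boundary ∂_2: C_2 → C_1 sends each 2-simplex [p,q,r] to [q,r] − [p,r] + [p,q]. For instance
  ∂bce = ce − be + bc,
  ∂abc = bc − ac + ab.
The resulting 10×5 matrix has rank 5, and its Smith normal form has invariant factors (1,1,1,1,1).

Computing H_k = (kernel of ∂_k) / (image of ∂_{k+1}):

  H_0: rank C_0 − rank ∂_1 = 5 − 4 = 1, and the invariant factors of ∂_1 are all 1, so H_0 = Z.
  H_1: rank ker ∂_1 − rank ∂_2 = (10 − 4) − 5 = 1, and the invariant factors of ∂_2 are all 1, so H_1 = Z.
  H_2: rank ker ∂_2 − rank ∂_3 = (5 − 5) − 0 = 0, and there is no ∂_3, so H_2 = 0.

(K is a triangulation of the Möbius band.)

H_0 ≅ Z,  H_1 ≅ Z,  H_2 = 0.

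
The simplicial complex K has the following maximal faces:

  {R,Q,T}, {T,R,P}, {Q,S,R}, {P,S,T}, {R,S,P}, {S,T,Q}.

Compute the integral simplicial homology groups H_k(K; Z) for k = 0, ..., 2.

H_0 = Z,  H_1 = 0,  H_2 = Z.

Fix the vertex order P < Q < R < S < T and write every simplex with vertices in increasing order. Then dim K = 2 and the simplices of K are:

  0-simplices (5): P, Q, R, S, T
  1-simplices (9): PR, PS, PT, QR, QS, QT, RS, RT, ST
  2-simplices (6): PRS, PRT, PST, QRS, QRT, QST

giving chain groups C_0 ≅ Z^5, C_1 ≅ Z^9, C_2 ≅ Z^6.

∂_1: C_1 → C_0 is given by ∂[p,q] = [q] − [p]. For instance
  ∂QS = S − Q.
The 5×9 boundary matrix has rank 4 and Smith normal form diag(1,1,1,1).

∂_2: C_2 → C_1 acts by ∂[p,q,r] = [q,r] − [p,r] + [p,q]. For instance
  ∂QRT = RT − QT + QR,
  ∂PST = ST − PT + PS.
The 9×6 boundary matrix has rank 5 and Smith normal form diag(1,1,1,1,1).

Computing H_k = (kernel of ∂_k) / (image of ∂_{k+1}):

  H_0: rank C_0 − rank ∂_1 = 5 − 4 = 1, and the invariant factors of ∂_1 are all 1, so H_0 ≅ Z.
  H_1: rank ker ∂_1 − rank ∂_2 = (9 − 4) − 5 = 0, and the invariant factors of ∂_2 are all 1, so H_1 ≅ 0.
  H_2: rank ker ∂_2 − rank ∂_3 = (6 − 5) − 0 = 1, and there is no ∂_3, so H_2 ≅ Z.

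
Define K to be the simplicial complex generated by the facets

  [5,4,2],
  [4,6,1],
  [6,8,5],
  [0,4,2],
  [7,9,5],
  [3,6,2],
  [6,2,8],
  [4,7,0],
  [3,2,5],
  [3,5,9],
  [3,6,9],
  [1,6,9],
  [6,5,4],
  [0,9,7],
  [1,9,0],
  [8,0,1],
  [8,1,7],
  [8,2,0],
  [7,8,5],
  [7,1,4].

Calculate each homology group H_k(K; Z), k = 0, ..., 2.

Fix the vertex order 0 < 1 < 2 < 3 < 4 < 5 < 6 < 7 < 8 < 9 and write every simplex with vertices in increasing order. Then dim K = 2 and the simplices of K are:

  0-simplices (10): [0], [1], [2], [3], [4], [5], [6], [7], [8], [9]
  1-simplices (30): (30 of them)
  2-simplices (20): (20 of them)

Hence C_0 ≅ Z^10, C_1 ≅ Z^30, C_2 ≅ Z^20.

Boundary ∂_1: C_1 → C_0 sends each edge [p,q] (with p < q) to q − p. For instance
  ∂[1,4] = [4] − [1].
As a 10×30 matrix over Z this has rank 9, with invariant factors (1,1,1,1,1,1,1,1,1).

Boundary ∂_2: C_2 → C_1 sends each 2-simplex [p,q,r] to [q,r] − [p,r] + [p,q]. For instance
  ∂[0,2,4] = [2,4] − [0,4] + [0,2],
  ∂[5,7,8] = [7,8] − [5,8] + [5,7].
The 30×20 boundary matrix has rank 20 and Smith normal form diag(1,1,1,1,1,1,1,1,1,1,1,1,1,1,1,1,1,1,1,2).

Reading off H_k = ker ∂_k / im ∂_{k+1}:

  H_0: rank C_0 − rank ∂_1 = 10 − 9 = 1, and the invariant factors of ∂_1 are all 1, so H_0 = Z.
  H_1: rank ker ∂_1 − rank ∂_2 = (30 − 9) − 20 = 1, and ∂_2 has invariant factor 2 > 1, so H_1 = Z ⊕ Z/2Z.
  H_2: rank ker ∂_2 − rank ∂_3 = (20 − 20) − 0 = 0, and there is no ∂_3, so H_2 = 0.

(K is a triangulation of the Klein bottle.)

H_0 = Z,  H_1 = Z ⊕ Z/2Z,  H_2 = 0.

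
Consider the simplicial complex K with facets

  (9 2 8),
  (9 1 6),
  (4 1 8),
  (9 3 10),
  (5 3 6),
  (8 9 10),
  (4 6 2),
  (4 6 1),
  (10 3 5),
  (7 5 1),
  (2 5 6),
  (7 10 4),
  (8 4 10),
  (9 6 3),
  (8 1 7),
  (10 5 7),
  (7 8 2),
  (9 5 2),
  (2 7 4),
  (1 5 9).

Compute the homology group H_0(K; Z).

We work with the vertex ordering 1 < 2 < 3 < 4 < 5 < 6 < 7 < 8 < 9 < 10. The simplices of K, each written with vertices in increasing order, are:

  0-simplices (10): [1], [2], [3], [4], [5], [6], [7], [8], [9], [10]
  1-simplices (30): (30 of them)
  2-simplices (20): (20 of them)

Hence C_0 ≅ Z^10, C_1 ≅ Z^30, C_2 ≅ Z^20.

The boundary map ∂_1: C_1 → C_0 maps an edge to its endpoints' difference, ∂[p,q] = q − p.
The resulting 10×30 matrix has rank 9, and its Smith normal form has invariant factors (1,1,1,1,1,1,1,1,1).

Boundary ∂_2: C_2 → C_1 maps a triangle to the signed sum of its edges. For instance
  ∂[1,7,8] = [7,8] − [1,8] + [1,7],
  ∂[4,8,10] = [8,10] − [4,10] + [4,8].
The 30×20 boundary matrix has rank 20 and Smith normal form diag(1,1,1,1,1,1,1,1,1,1,1,1,1,1,1,1,1,1,1,2).

Reading off H_k = ker ∂_k / im ∂_{k+1}:

  H_0: rank C_0 − rank ∂_1 = 10 − 9 = 1, and the invariant factors of ∂_1 are all 1, so H_0 = Z.

H_0 ≅ Z.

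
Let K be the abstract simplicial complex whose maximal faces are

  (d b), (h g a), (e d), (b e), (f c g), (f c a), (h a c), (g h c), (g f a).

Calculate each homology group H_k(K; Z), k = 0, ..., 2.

Take the total order a < b < c < d < e < f < g < h on the vertex set. Then K (dimension 2) consists of the simplices:

  0-simplices (8): a, b, c, d, e, f, g, h
  1-simplices (12): ac, af, ag, ah, bd, be, cf, cg, ch, de, fg, gh
  2-simplices (6): acf, ach, afg, agh, cfg, cgh

giving chain groups C_0 ≅ Z^8, C_1 ≅ Z^12, C_2 ≅ Z^6.

Boundary ∂_1: C_1 → C_0 sends each edge [p,q] (with p < q) to q − p.
The resulting 8×12 matrix has rank 6, and its Smith normal form has invariant factors (1,1,1,1,1,1).

Boundary ∂_2: C_2 → C_1 sends each 2-simplex [p,q,r] to [q,r] − [p,r] + [p,q]. For instance
  ∂afg = fg − ag + af,
  ∂ach = ch − ah + ac.
The resulting 12×6 matrix has rank 5, and its Smith normal form has invariant factors (1,1,1,1,1).

From H_k ≅ ker(∂_k) / im(∂_{k+1}) we obtain:

  H_0: rank C_0 − rank ∂_1 = 8 − 6 = 2, and the invariant factors of ∂_1 are all 1, so H_0 ≅ Z^2.
  H_1: rank ker ∂_1 − rank ∂_2 = (12 − 6) − 5 = 1, and the invariant factors of ∂_2 are all 1, so H_1 ≅ Z.
  H_2: rank ker ∂_2 − rank ∂_3 = (6 − 5) − 0 = 1, and there is no ∂_3, so H_2 ≅ Z.

(K is a triangulation of the disjoint union of the 2-sphere S^2 and the circle S^1.)

H_0 ≅ Z^2,  H_1 ≅ Z,  H_2 ≅ Z.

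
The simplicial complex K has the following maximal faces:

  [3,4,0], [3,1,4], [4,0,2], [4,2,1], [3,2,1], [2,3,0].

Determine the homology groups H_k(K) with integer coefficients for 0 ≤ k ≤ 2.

We work with the vertex ordering 0 < 1 < 2 < 3 < 4. The simplices of K, each written with vertices in increasing order, are:

  0-simplices (5): [0], [1], [2], [3], [4]
  1-simplices (9): [0,2], [0,3], [0,4], [1,2], [1,3], [1,4], [2,3], [2,4], [3,4]
  2-simplices (6): [0,2,3], [0,2,4], [0,3,4], [1,2,3], [1,2,4], [1,3,4]

Hence C_0 ≅ Z^5, C_1 ≅ Z^9, C_2 ≅ Z^6.

Boundary ∂_1: C_1 → C_0 sends each edge [p,q] (with p < q) to q − p. For instance
  ∂[1,4] = [4] − [1].
This gives a 5×9 integer matrix of rank 4; reducing to Smith normal form yields diagonal entries (1,1,1,1).

∂_2: C_2 → C_1 sends each 2-simplex [p,q,r] to [q,r] − [p,r] + [p,q]. For instance
  ∂[1,2,4] = [2,4] − [1,4] + [1,2],
  ∂[0,3,4] = [3,4] − [0,4] + [0,3].
The resulting 9×6 matrix has rank 5, and its Smith normal form has invariant factors (1,1,1,1,1).

Reading off H_k = ker ∂_k / im ∂_{k+1}:

  H_0: rank C_0 − rank ∂_1 = 5 − 4 = 1, and the invariant factors of ∂_1 are all 1, so H_0 = Z.
  H_1: rank ker ∂_1 − rank ∂_2 = (9 − 4) − 5 = 0, and the invariant factors of ∂_2 are all 1, so H_1 = 0.
  H_2: rank ker ∂_2 − rank ∂_3 = (6 − 5) − 0 = 1, and there is no ∂_3, so H_2 = Z.

H_0 = Z,  H_1 = 0,  H_2 = Z.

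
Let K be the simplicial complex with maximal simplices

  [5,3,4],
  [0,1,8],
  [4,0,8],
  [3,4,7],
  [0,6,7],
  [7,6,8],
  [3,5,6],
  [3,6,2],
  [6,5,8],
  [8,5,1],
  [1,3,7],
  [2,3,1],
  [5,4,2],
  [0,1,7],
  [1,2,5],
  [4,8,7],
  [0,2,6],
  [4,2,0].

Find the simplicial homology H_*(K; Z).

Fix the vertex order 0 < 1 < 2 < 3 < 4 < 5 < 6 < 7 < 8 and write every simplex with vertices in increasing order. Then dim K = 2 and the simplices of K are:

  0-simplices (9): [0], [1], [2], [3], [4], [5], [6], [7], [8]
  1-simplices (27): (27 of them)
  2-simplices (18): [0,1,7], [0,1,8], [0,2,4], [0,2,6], [0,4,8], [0,6,7], [1,2,3], [1,2,5], [1,3,7], [1,5,8], [2,3,6], [2,4,5], [3,4,5], [3,4,7], [3,5,6], [4,7,8], [5,6,8], [6,7,8]

giving chain groups C_0 ≅ Z^9, C_1 ≅ Z^27, C_2 ≅ Z^18.

The boundary map ∂_1: C_1 → C_0 maps an edge to its endpoints' difference, ∂[p,q] = q − p. For instance
  ∂[1,7] = [7] − [1].
The resulting 9×27 matrix has rank 8, and its Smith normal form has invariant factors (1,1,1,1,1,1,1,1).

∂_2: C_2 → C_1 acts by ∂[p,q,r] = [q,r] − [p,r] + [p,q]. For instance
  ∂[6,7,8] = [7,8] − [6,8] + [6,7],
  ∂[1,3,7] = [3,7] − [1,7] + [1,3].
This gives a 27×18 integer matrix of rank 18; reducing to Smith normal form yields diagonal entries (1,1,1,1,1,1,1,1,1,1,1,1,1,1,1,1,1,2).

From H_k ≅ ker(∂_k) / im(∂_{k+1}) we obtain:

  H_0: rank C_0 − rank ∂_1 = 9 − 8 = 1, and the invariant factors of ∂_1 are all 1, so H_0 ≅ Z.
  H_1: rank ker ∂_1 − rank ∂_2 = (27 − 8) − 18 = 1, and ∂_2 has invariant factor 2 > 1, so H_1 ≅ Z × Z/2.
  H_2: rank ker ∂_2 − rank ∂_3 = (18 − 18) − 0 = 0, and there is no ∂_3, so H_2 ≅ 0.

H_0 ≅ Z,  H_1 ≅ Z × Z/2,  H_2 = 0.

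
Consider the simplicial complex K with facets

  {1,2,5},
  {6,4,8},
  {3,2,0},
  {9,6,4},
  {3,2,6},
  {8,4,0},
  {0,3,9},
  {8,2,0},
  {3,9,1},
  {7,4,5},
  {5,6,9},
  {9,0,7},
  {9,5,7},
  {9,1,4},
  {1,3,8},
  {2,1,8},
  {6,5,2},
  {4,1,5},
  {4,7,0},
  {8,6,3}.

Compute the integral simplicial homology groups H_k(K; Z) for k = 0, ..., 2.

K has 10 vertices, 30 edges, 20 triangles.
rank ∂_0 = 0, rank ∂_1 = 9 ⇒ b_0 = 10 − 0 − 9 = 1; all invariant factors of ∂_1 are 1 so no torsion. So H_0 ≅ Z.
rank ∂_1 = 9, rank ∂_2 = 20 ⇒ b_1 = 30 − 9 − 20 = 1; ∂_2 has invariant factor(s) [2] giving torsion. So H_1 ≅ Z ⊕ Z_2.
rank ∂_2 = 20, rank ∂_3 = 0 ⇒ b_2 = 20 − 20 − 0 = 0. So H_2 ≅ 0.

H_0 = Z,  H_1 = Z ⊕ Z_2,  H_2 = 0.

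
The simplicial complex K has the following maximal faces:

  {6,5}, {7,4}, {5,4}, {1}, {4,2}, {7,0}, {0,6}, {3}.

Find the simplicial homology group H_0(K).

K has 8 vertices, 6 edges.
rank ∂_0 = 0, rank ∂_1 = 5 ⇒ b_0 = 8 − 0 − 5 = 3; all invariant factors of ∂_1 are 1 so no torsion. So H_0 = Z^3.

H_0 ≅ Z^3.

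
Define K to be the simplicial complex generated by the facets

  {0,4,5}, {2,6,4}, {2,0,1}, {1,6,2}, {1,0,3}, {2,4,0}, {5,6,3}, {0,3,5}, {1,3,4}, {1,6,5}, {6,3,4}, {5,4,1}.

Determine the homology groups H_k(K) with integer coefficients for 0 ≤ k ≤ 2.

Fix the vertex order 0 < 1 < 2 < 3 < 4 < 5 < 6 and write every simplex with vertices in increasing order. Then dim K = 2 and the simplices of K are:

  0-simplices (7): [0], [1], [2], [3], [4], [5], [6]
  1-simplices (18): [0,1], [0,2], [0,3], [0,4], [0,5], [1,2], [1,3], [1,4], [1,5], [1,6], [2,4], [2,6], [3,4], [3,5], [3,6], [4,5], [4,6], [5,6]
  2-simplices (12): [0,1,2], [0,1,3], [0,2,4], [0,3,5], [0,4,5], [1,2,6], [1,3,4], [1,4,5], [1,5,6], [2,4,6], [3,4,6], [3,5,6]

Hence C_0 ≅ Z^7, C_1 ≅ Z^18, C_2 ≅ Z^12.

The boundary map ∂_1: C_1 → C_0 is given by ∂[p,q] = [q] − [p].
This gives a 7×18 integer matrix of rank 6; reducing to Smith normal form yields diagonal entries (1,1,1,1,1,1).

∂_2: C_2 → C_1 acts by ∂[p,q,r] = [q,r] − [p,r] + [p,q]. For instance
  ∂[0,1,2] = [1,2] − [0,2] + [0,1],
  ∂[0,1,3] = [1,3] − [0,3] + [0,1].
As a 18×12 matrix over Z this has rank 12, with invariant factors (1,1,1,1,1,1,1,1,1,1,1,2).

Reading off H_k = ker ∂_k / im ∂_{k+1}:

  H_0: rank C_0 − rank ∂_1 = 7 − 6 = 1, and the invariant factors of ∂_1 are all 1, so H_0 = Z.
  H_1: rank ker ∂_1 − rank ∂_2 = (18 − 6) − 12 = 0, and ∂_2 has invariant factor 2 > 1, so H_1 = Z/2.
  H_2: rank ker ∂_2 − rank ∂_3 = (12 − 12) − 0 = 0, and there is no ∂_3, so H_2 = 0.

As a check, the Euler characteristic is 7 − 18 + 12 = 1, which agrees with 1 − 0 + 0 = 1.

H_0 ≅ Z,  H_1 ≅ Z/2,  H_2 = 0.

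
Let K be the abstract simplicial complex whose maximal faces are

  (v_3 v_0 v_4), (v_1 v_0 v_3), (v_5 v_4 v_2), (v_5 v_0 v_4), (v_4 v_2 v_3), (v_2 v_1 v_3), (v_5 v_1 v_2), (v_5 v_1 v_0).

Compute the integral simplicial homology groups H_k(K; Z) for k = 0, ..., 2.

We work with the vertex ordering v_0 < v_1 < v_2 < v_3 < v_4 < v_5. The simplices of K, each written with vertices in increasing order, are:

  0-simplices (6): [v_0], [v_1], [v_2], [v_3], [v_4], [v_5]
  1-simplices (12): [v_0,v_1], [v_0,v_3], [v_0,v_4], [v_0,v_5], [v_1,v_2], [v_1,v_3], [v_1,v_5], [v_2,v_3], [v_2,v_4], [v_2,v_5], [v_3,v_4], [v_4,v_5]
  2-simplices (8): [v_0,v_1,v_3], [v_0,v_1,v_5], [v_0,v_3,v_4], [v_0,v_4,v_5], [v_1,v_2,v_3], [v_1,v_2,v_5], [v_2,v_3,v_4], [v_2,v_4,v_5]

so the chain groups are C_0 ≅ Z^6, C_1 ≅ Z^12, C_2 ≅ Z^8.

∂_1: C_1 → C_0 sends each edge [p,q] (with p < q) to q − p. For instance
  ∂[v_1,v_5] = [v_5] − [v_1].
As a 6×12 matrix over Z this has rank 5, with invariant factors (1,1,1,1,1).

∂_2: C_2 → C_1 sends each 2-simplex [p,q,r] to [q,r] − [p,r] + [p,q]. For instance
  ∂[v_0,v_3,v_4] = [v_3,v_4] − [v_0,v_4] + [v_0,v_3],
  ∂[v_0,v_1,v_5] = [v_1,v_5] − [v_0,v_5] + [v_0,v_1].
The resulting 12×8 matrix has rank 7, and its Smith normal form has invariant factors (1,1,1,1,1,1,1).

From H_k ≅ ker(∂_k) / im(∂_{k+1}) we obtain:

  H_0: rank C_0 − rank ∂_1 = 6 − 5 = 1, and the invariant factors of ∂_1 are all 1, so H_0 = Z.
  H_1: rank ker ∂_1 − rank ∂_2 = (12 − 5) − 7 = 0, and the invariant factors of ∂_2 are all 1, so H_1 = 0.
  H_2: rank ker ∂_2 − rank ∂_3 = (8 − 7) − 0 = 1, and there is no ∂_3, so H_2 = Z.

As a check, the Euler characteristic is 6 − 12 + 8 = 2, which agrees with 1 − 0 + 1 = 2.

H_0 ≅ Z,  H_1 = 0,  H_2 ≅ Z.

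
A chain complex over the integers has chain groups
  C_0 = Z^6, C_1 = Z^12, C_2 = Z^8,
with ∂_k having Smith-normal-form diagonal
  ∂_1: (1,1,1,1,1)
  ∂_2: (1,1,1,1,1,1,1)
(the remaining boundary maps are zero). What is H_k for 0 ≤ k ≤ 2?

H_0: b_0 = 6 − 0 − 5 = 1; torsion from ∂_1 factors > 1: none. So H_0 ≅ Z.
H_1: b_1 = 12 − 5 − 7 = 0; torsion from ∂_2 factors > 1: none. So H_1 ≅ 0.
H_2: b_2 = 8 − 7 − 0 = 1; torsion from ∂_3 factors > 1: none. So H_2 ≅ Z.

H_0 ≅ Z,  H_1 = 0,  H_2 ≅ Z.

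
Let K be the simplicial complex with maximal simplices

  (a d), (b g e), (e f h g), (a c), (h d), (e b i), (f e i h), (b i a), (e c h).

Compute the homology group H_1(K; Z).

K has 9 vertices, 19 edges, 11 triangles, 2 3-simplices.
rank ∂_1 = 8, rank ∂_2 = 9 ⇒ b_1 = 19 − 8 − 9 = 2; all invariant factors of ∂_2 are 1 so no torsion. So H_1 ≅ Z^2.

H_1 ≅ Z^2.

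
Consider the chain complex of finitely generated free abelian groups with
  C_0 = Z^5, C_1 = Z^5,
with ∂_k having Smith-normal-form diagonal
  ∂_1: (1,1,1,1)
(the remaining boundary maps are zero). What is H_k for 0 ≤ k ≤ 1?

H_0 = Z,  H_1 = Z.

H_0: b_0 = 5 − 0 − 4 = 1; torsion from ∂_1 factors > 1: none. So H_0 = Z.
H_1: b_1 = 5 − 4 − 0 = 1; torsion from ∂_2 factors > 1: none. So H_1 = Z.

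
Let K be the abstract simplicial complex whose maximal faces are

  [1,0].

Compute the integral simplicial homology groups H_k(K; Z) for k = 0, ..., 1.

We work with the vertex ordering 0 < 1. The simplices of K, each written with vertices in increasing order, are:

  0-simplices (2): [0], [1]
  1-simplices (1): [0,1]

giving chain groups C_0 ≅ Z^2, C_1 ≅ Z^1.

Boundary ∂_1: C_1 → C_0 sends each edge [p,q] (with p < q) to q − p.
The resulting 2×1 matrix has rank 1, and its Smith normal form has invariant factors (1).

Now H_k = ker ∂_k / im ∂_{k+1}, so:

  H_0: rank C_0 − rank ∂_1 = 2 − 1 = 1, and the invariant factors of ∂_1 are all 1, so H_0 ≅ Z.
  H_1: rank ker ∂_1 − rank ∂_2 = (1 − 1) − 0 = 0, and there is no ∂_2, so H_1 ≅ 0.

H_0 = Z,  H_1 = 0.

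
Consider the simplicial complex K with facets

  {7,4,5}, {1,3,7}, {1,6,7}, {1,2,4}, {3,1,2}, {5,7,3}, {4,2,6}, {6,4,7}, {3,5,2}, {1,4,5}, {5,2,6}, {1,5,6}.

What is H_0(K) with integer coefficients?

H_0 = Z.

We work with the vertex ordering 1 < 2 < 3 < 4 < 5 < 6 < 7. The simplices of K, each written with vertices in increasing order, are:

  0-simplices (7): [1], [2], [3], [4], [5], [6], [7]
  1-simplices (18): [1,2], [1,3], [1,4], [1,5], [1,6], [1,7], [2,3], [2,4], [2,5], [2,6], [3,5], [3,7], [4,5], [4,6], [4,7], [5,6], [5,7], [6,7]
  2-simplices (12): [1,2,3], [1,2,4], [1,3,7], [1,4,5], [1,5,6], [1,6,7], [2,3,5], [2,4,6], [2,5,6], [3,5,7], [4,5,7], [4,6,7]

so the chain groups are C_0 ≅ Z^7, C_1 ≅ Z^18, C_2 ≅ Z^12.

∂_1: C_1 → C_0 maps an edge to its endpoints' difference, ∂[p,q] = q − p.
As a 7×18 matrix over Z this has rank 6, with invariant factors (1,1,1,1,1,1).

∂_2: C_2 → C_1 acts by ∂[p,q,r] = [q,r] − [p,r] + [p,q]. For instance
  ∂[1,3,7] = [3,7] − [1,7] + [1,3],
  ∂[1,4,5] = [4,5] − [1,5] + [1,4].
The resulting 18×12 matrix has rank 12, and its Smith normal form has invariant factors (1,1,1,1,1,1,1,1,1,1,1,2).

Now H_k = ker ∂_k / im ∂_{k+1}, so:

  H_0: rank C_0 − rank ∂_1 = 7 − 6 = 1, and the invariant factors of ∂_1 are all 1, so H_0 ≅ Z.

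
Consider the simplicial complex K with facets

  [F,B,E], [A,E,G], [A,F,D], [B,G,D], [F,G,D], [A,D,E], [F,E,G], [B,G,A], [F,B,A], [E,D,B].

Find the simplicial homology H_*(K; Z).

Order the vertices as A < B < D < E < F < G. Listing each simplex with vertices in this order, K has dimension 2 with simplices:

  0-simplices (6): A, B, D, E, F, G
  1-simplices (15): AB, AD, AE, AF, AG, BD, BE, BF, BG, DE, DF, DG, EF, EG, FG
  2-simplices (10): ABF, ABG, ADE, ADF, AEG, BDE, BDG, BEF, DFG, EFG

Hence C_0 ≅ Z^6, C_1 ≅ Z^15, C_2 ≅ Z^10.

Boundary ∂_1: C_1 → C_0 sends each edge [p,q] (with p < q) to q − p.
As a 6×15 matrix over Z this has rank 5, with invariant factors (1,1,1,1,1).

Boundary ∂_2: C_2 → C_1 acts by ∂[p,q,r] = [q,r] − [p,r] + [p,q]. For instance
  ∂BEF = EF − BF + BE,
  ∂ADF = DF − AF + AD.
The 15×10 boundary matrix has rank 10 and Smith normal form diag(1,1,1,1,1,1,1,1,1,2).

Reading off H_k = ker ∂_k / im ∂_{k+1}:

  H_0: rank C_0 − rank ∂_1 = 6 − 5 = 1, and the invariant factors of ∂_1 are all 1, so H_0 ≅ Z.
  H_1: rank ker ∂_1 − rank ∂_2 = (15 − 5) − 10 = 0, and ∂_2 has invariant factor 2 > 1, so H_1 ≅ Z/2.
  H_2: rank ker ∂_2 − rank ∂_3 = (10 − 10) − 0 = 0, and there is no ∂_3, so H_2 ≅ 0.

As a check, the Euler characteristic is 6 − 15 + 10 = 1, which agrees with 1 − 0 + 0 = 1.

H_0 ≅ Z,  H_1 ≅ Z/2,  H_2 = 0.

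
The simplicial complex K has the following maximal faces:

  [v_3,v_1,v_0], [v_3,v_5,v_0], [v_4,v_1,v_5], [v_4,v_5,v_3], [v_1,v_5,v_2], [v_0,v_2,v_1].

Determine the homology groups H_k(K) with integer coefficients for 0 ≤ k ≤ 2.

H_0 ≅ Z,  H_1 ≅ Z,  H_2 = 0.

We work with the vertex ordering v_0 < v_1 < v_2 < v_3 < v_4 < v_5. The simplices of K, each written with vertices in increasing order, are:

  0-simplices (6): [v_0], [v_1], [v_2], [v_3], [v_4], [v_5]
  1-simplices (12): [v_0,v_1], [v_0,v_2], [v_0,v_3], [v_0,v_5], [v_1,v_2], [v_1,v_3], [v_1,v_4], [v_1,v_5], [v_2,v_5], [v_3,v_4], [v_3,v_5], [v_4,v_5]
  2-simplices (6): [v_0,v_1,v_2], [v_0,v_1,v_3], [v_0,v_3,v_5], [v_1,v_2,v_5], [v_1,v_4,v_5], [v_3,v_4,v_5]

giving chain groups C_0 ≅ Z^6, C_1 ≅ Z^12, C_2 ≅ Z^6.

∂_1: C_1 → C_0 is given by ∂[p,q] = [q] − [p].
This gives a 6×12 integer matrix of rank 5; reducing to Smith normal form yields diagonal entries (1,1,1,1,1).

The boundary map ∂_2: C_2 → C_1 maps a triangle to the signed sum of its edges. For instance
  ∂[v_1,v_4,v_5] = [v_4,v_5] − [v_1,v_5] + [v_1,v_4],
  ∂[v_3,v_4,v_5] = [v_4,v_5] − [v_3,v_5] + [v_3,v_4].
The 12×6 boundary matrix has rank 6 and Smith normal form diag(1,1,1,1,1,1).

From H_k ≅ ker(∂_k) / im(∂_{k+1}) we obtain:

  H_0: rank C_0 − rank ∂_1 = 6 − 5 = 1, and the invariant factors of ∂_1 are all 1, so H_0 = Z.
  H_1: rank ker ∂_1 − rank ∂_2 = (12 − 5) − 6 = 1, and the invariant factors of ∂_2 are all 1, so H_1 = Z.
  H_2: rank ker ∂_2 − rank ∂_3 = (6 − 6) − 0 = 0, and there is no ∂_3, so H_2 = 0.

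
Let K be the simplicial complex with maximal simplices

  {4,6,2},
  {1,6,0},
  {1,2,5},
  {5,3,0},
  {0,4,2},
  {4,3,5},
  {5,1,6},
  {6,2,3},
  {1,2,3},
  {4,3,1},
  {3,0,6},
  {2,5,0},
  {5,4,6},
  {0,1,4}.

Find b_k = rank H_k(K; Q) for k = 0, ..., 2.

Order the vertices as 0 < 1 < 2 < 3 < 4 < 5 < 6. Listing each simplex with vertices in this order, K has dimension 2 with simplices:

  0-simplices (7): [0], [1], [2], [3], [4], [5], [6]
  1-simplices (21): [0,1], [0,2], [0,3], [0,4], [0,5], [0,6], [1,2], [1,3], [1,4], [1,5], [1,6], [2,3], [2,4], [2,5], [2,6], [3,4], [3,5], [3,6], [4,5], [4,6], [5,6]
  2-simplices (14): [0,1,4], [0,1,6], [0,2,4], [0,2,5], [0,3,5], [0,3,6], [1,2,3], [1,2,5], [1,3,4], [1,5,6], [2,3,6], [2,4,6], [3,4,5], [4,5,6]

Hence C_0 ≅ Z^7, C_1 ≅ Z^21, C_2 ≅ Z^14.

∂_1: C_1 → C_0 sends each edge [p,q] (with p < q) to q − p. For instance
  ∂[0,1] = [1] − [0].
The resulting 7×21 matrix has rank 6, and its Smith normal form has invariant factors (1,1,1,1,1,1).

Boundary ∂_2: C_2 → C_1 sends each 2-simplex [p,q,r] to [q,r] − [p,r] + [p,q]. For instance
  ∂[4,5,6] = [5,6] − [4,6] + [4,5],
  ∂[0,1,4] = [1,4] − [0,4] + [0,1].
The resulting 21×14 matrix has rank 13, and its Smith normal form has invariant factors (1,1,1,1,1,1,1,1,1,1,1,1,1).

Reading off H_k = ker ∂_k / im ∂_{k+1}:

  H_0: rank C_0 − rank ∂_1 = 7 − 6 = 1, and the invariant factors of ∂_1 are all 1, so H_0 = Z.
  H_1: rank ker ∂_1 − rank ∂_2 = (21 − 6) − 13 = 2, and the invariant factors of ∂_2 are all 1, so H_1 = Z^2.
  H_2: rank ker ∂_2 − rank ∂_3 = (14 − 13) − 0 = 1, and there is no ∂_3, so H_2 = Z.

As a check, the Euler characteristic is 7 − 21 + 14 = 0, which agrees with 1 − 2 + 1 = 0.

Hence the Betti numbers are b_0 = 1, b_1 = 2, b_2 = 1.

b_0 = 1, b_1 = 2, b_2 = 1.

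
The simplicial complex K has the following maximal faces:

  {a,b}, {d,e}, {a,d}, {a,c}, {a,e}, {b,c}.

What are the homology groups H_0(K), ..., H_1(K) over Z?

K has 5 vertices, 6 edges.
rank ∂_0 = 0, rank ∂_1 = 4 ⇒ b_0 = 5 − 0 − 4 = 1; all invariant factors of ∂_1 are 1 so no torsion. So H_0 ≅ Z.
rank ∂_1 = 4, rank ∂_2 = 0 ⇒ b_1 = 6 − 4 − 0 = 2. So H_1 ≅ Z^2.

H_0 ≅ Z,  H_1 ≅ Z^2.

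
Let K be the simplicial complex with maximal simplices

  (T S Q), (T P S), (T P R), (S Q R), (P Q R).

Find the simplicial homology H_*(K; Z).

H_0 = Z,  H_1 = Z,  H_2 = 0.

K has 5 vertices, 10 edges, 5 triangles.
rank ∂_0 = 0, rank ∂_1 = 4 ⇒ b_0 = 5 − 0 − 4 = 1; all invariant factors of ∂_1 are 1 so no torsion. So H_0 = Z.
rank ∂_1 = 4, rank ∂_2 = 5 ⇒ b_1 = 10 − 4 − 5 = 1; all invariant factors of ∂_2 are 1 so no torsion. So H_1 = Z.
rank ∂_2 = 5, rank ∂_3 = 0 ⇒ b_2 = 5 − 5 − 0 = 0. So H_2 = 0.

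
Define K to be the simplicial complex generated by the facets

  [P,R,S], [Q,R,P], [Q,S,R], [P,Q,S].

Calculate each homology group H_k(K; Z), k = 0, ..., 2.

H_0 = Z,  H_1 = 0,  H_2 = Z.

Fix the vertex order P < Q < R < S and write every simplex with vertices in increasing order. Then dim K = 2 and the simplices of K are:

  0-simplices (4): P, Q, R, S
  1-simplices (6): PQ, PR, PS, QR, QS, RS
  2-simplices (4): PQR, PQS, PRS, QRS

giving chain groups C_0 ≅ Z^4, C_1 ≅ Z^6, C_2 ≅ Z^4.

The boundary map ∂_1: C_1 → C_0 maps an edge to its endpoints' difference, ∂[p,q] = q − p. For instance
  ∂PR = R − P.
As a 4×6 matrix over Z this has rank 3, with invariant factors (1,1,1).

∂_2: C_2 → C_1 maps a triangle to the signed sum of its edges. For instance
  ∂PQS = QS − PS + PQ,
  ∂PQR = QR − PR + PQ.
The resulting 6×4 matrix has rank 3, and its Smith normal form has invariant factors (1,1,1).

Computing H_k = (kernel of ∂_k) / (image of ∂_{k+1}):

  H_0: rank C_0 − rank ∂_1 = 4 − 3 = 1, and the invariant factors of ∂_1 are all 1, so H_0 ≅ Z.
  H_1: rank ker ∂_1 − rank ∂_2 = (6 − 3) − 3 = 0, and the invariant factors of ∂_2 are all 1, so H_1 ≅ 0.
  H_2: rank ker ∂_2 − rank ∂_3 = (4 − 3) − 0 = 1, and there is no ∂_3, so H_2 ≅ Z.

As a check, the Euler characteristic is 4 − 6 + 4 = 2, which agrees with 1 − 0 + 1 = 2.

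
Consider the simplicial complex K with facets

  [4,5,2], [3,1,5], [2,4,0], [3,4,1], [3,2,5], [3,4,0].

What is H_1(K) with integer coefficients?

H_1 ≅ Z.

Order the vertices as 0 < 1 < 2 < 3 < 4 < 5. Listing each simplex with vertices in this order, K has dimension 2 with simplices:

  0-simplices (6): [0], [1], [2], [3], [4], [5]
  1-simplices (12): [0,2], [0,3], [0,4], [1,3], [1,4], [1,5], [2,3], [2,4], [2,5], [3,4], [3,5], [4,5]
  2-simplices (6): [0,2,4], [0,3,4], [1,3,4], [1,3,5], [2,3,5], [2,4,5]

giving chain groups C_0 ≅ Z^6, C_1 ≅ Z^12, C_2 ≅ Z^6.

Boundary ∂_1: C_1 → C_0 sends each edge [p,q] (with p < q) to q − p. For instance
  ∂[0,4] = [4] − [0].
The 6×12 boundary matrix has rank 5 and Smith normal form diag(1,1,1,1,1).

∂_2: C_2 → C_1 acts by ∂[p,q,r] = [q,r] − [p,r] + [p,q]. For instance
  ∂[0,3,4] = [3,4] − [0,4] + [0,3],
  ∂[1,3,4] = [3,4] − [1,4] + [1,3].
The 12×6 boundary matrix has rank 6 and Smith normal form diag(1,1,1,1,1,1).

Now H_k = ker ∂_k / im ∂_{k+1}, so:

  H_1: rank ker ∂_1 − rank ∂_2 = (12 − 5) − 6 = 1, and the invariant factors of ∂_2 are all 1, so H_1 ≅ Z.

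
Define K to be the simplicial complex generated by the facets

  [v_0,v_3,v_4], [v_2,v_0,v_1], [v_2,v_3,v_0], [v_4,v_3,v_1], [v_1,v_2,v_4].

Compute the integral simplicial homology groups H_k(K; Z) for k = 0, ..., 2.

H_0 = Z,  H_1 = Z,  H_2 = 0.

Order the vertices as v_0 < v_1 < v_2 < v_3 < v_4. Listing each simplex with vertices in this order, K has dimension 2 with simplices:

  0-simplices (5): [v_0], [v_1], [v_2], [v_3], [v_4]
  1-simplices (10): [v_0,v_1], [v_0,v_2], [v_0,v_3], [v_0,v_4], [v_1,v_2], [v_1,v_3], [v_1,v_4], [v_2,v_3], [v_2,v_4], [v_3,v_4]
  2-simplices (5): [v_0,v_1,v_2], [v_0,v_2,v_3], [v_0,v_3,v_4], [v_1,v_2,v_4], [v_1,v_3,v_4]

giving chain groups C_0 ≅ Z^5, C_1 ≅ Z^10, C_2 ≅ Z^5.

∂_1: C_1 → C_0 is given by ∂[p,q] = [q] − [p]. For instance
  ∂[v_1,v_2] = [v_2] − [v_1].
The 5×10 boundary matrix has rank 4 and Smith normal form diag(1,1,1,1).

Boundary ∂_2: C_2 → C_1 sends each 2-simplex [p,q,r] to [q,r] − [p,r] + [p,q]. For instance
  ∂[v_1,v_2,v_4] = [v_2,v_4] − [v_1,v_4] + [v_1,v_2],
  ∂[v_1,v_3,v_4] = [v_3,v_4] − [v_1,v_4] + [v_1,v_3].
The resulting 10×5 matrix has rank 5, and its Smith normal form has invariant factors (1,1,1,1,1).

From H_k ≅ ker(∂_k) / im(∂_{k+1}) we obtain:

  H_0: rank C_0 − rank ∂_1 = 5 − 4 = 1, and the invariant factors of ∂_1 are all 1, so H_0 = Z.
  H_1: rank ker ∂_1 − rank ∂_2 = (10 − 4) − 5 = 1, and the invariant factors of ∂_2 are all 1, so H_1 = Z.
  H_2: rank ker ∂_2 − rank ∂_3 = (5 − 5) − 0 = 0, and there is no ∂_3, so H_2 = 0.

(K is a triangulation of the Möbius band.)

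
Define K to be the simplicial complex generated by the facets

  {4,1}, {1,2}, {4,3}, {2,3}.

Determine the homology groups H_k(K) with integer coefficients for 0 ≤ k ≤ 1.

Fix the vertex order 1 < 2 < 3 < 4 and write every simplex with vertices in increasing order. Then dim K = 1 and the simplices of K are:

  0-simplices (4): [1], [2], [3], [4]
  1-simplices (4): [1,2], [1,4], [2,3], [3,4]

giving chain groups C_0 ≅ Z^4, C_1 ≅ Z^4.

∂_1: C_1 → C_0 maps an edge to its endpoints' difference, ∂[p,q] = q − p. For instance
  ∂[3,4] = [4] − [3].
As a 4×4 matrix over Z this has rank 3, with invariant factors (1,1,1).

Now H_k = ker ∂_k / im ∂_{k+1}, so:

  H_0: rank C_0 − rank ∂_1 = 4 − 3 = 1, and the invariant factors of ∂_1 are all 1, so H_0 = Z.
  H_1: rank ker ∂_1 − rank ∂_2 = (4 − 3) − 0 = 1, and there is no ∂_2, so H_1 = Z.

(K is a triangulation of the circle S^1.)

H_0 = Z,  H_1 = Z.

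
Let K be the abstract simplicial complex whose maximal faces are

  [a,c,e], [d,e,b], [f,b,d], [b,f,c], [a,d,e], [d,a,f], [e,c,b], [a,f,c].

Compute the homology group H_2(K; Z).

Fix the vertex order a < b < c < d < e < f and write every simplex with vertices in increasing order. Then dim K = 2 and the simplices of K are:

  0-simplices (6): a, b, c, d, e, f
  1-simplices (12): ac, ad, ae, af, bc, bd, be, bf, ce, cf, de, df
  2-simplices (8): ace, acf, ade, adf, bce, bcf, bde, bdf

Hence C_0 ≅ Z^6, C_1 ≅ Z^12, C_2 ≅ Z^8.

∂_1: C_1 → C_0 is given by ∂[p,q] = [q] − [p]. For instance
  ∂de = e − d.
This gives a 6×12 integer matrix of rank 5; reducing to Smith normal form yields diagonal entries (1,1,1,1,1).

∂_2: C_2 → C_1 acts by ∂[p,q,r] = [q,r] − [p,r] + [p,q]. For instance
  ∂acf = cf − af + ac,
  ∂bcf = cf − bf + bc.
This gives a 12×8 integer matrix of rank 7; reducing to Smith normal form yields diagonal entries (1,1,1,1,1,1,1).

From H_k ≅ ker(∂_k) / im(∂_{k+1}) we obtain:

  H_2: rank ker ∂_2 − rank ∂_3 = (8 − 7) − 0 = 1, and there is no ∂_3, so H_2 ≅ Z.

H_2 ≅ Z.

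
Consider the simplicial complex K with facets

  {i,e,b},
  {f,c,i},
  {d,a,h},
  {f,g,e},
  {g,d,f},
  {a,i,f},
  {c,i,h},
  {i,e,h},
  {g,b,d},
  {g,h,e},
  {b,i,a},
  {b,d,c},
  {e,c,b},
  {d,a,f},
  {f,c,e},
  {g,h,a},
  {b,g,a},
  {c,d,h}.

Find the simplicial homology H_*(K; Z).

H_0 ≅ Z,  H_1 ≅ Z ⊕ Z/2Z,  H_2 = 0.

Order the vertices as a < b < c < d < e < f < g < h < i. Listing each simplex with vertices in this order, K has dimension 2 with simplices:

  0-simplices (9): a, b, c, d, e, f, g, h, i
  1-simplices (27): ab, ad, af, ag, ah, ai, bc, bd, be, bg, bi, cd, ce, cf, ch, ci, df, dg, dh, ef, eg, eh, ei, fg, fi, gh, hi
  2-simplices (18): abg, abi, adf, adh, afi, agh, bcd, bce, bdg, bei, cdh, cef, cfi, chi, dfg, efg, egh, ehi

so the chain groups are C_0 ≅ Z^9, C_1 ≅ Z^27, C_2 ≅ Z^18.

Boundary ∂_1: C_1 → C_0 maps an edge to its endpoints' difference, ∂[p,q] = q − p.
The 9×27 boundary matrix has rank 8 and Smith normal form diag(1,1,1,1,1,1,1,1).

The boundary map ∂_2: C_2 → C_1 acts by ∂[p,q,r] = [q,r] − [p,r] + [p,q]. For instance
  ∂efg = fg − eg + ef,
  ∂cdh = dh − ch + cd.
The 27×18 boundary matrix has rank 18 and Smith normal form diag(1,1,1,1,1,1,1,1,1,1,1,1,1,1,1,1,1,2).

Computing H_k = (kernel of ∂_k) / (image of ∂_{k+1}):

  H_0: rank C_0 − rank ∂_1 = 9 − 8 = 1, and the invariant factors of ∂_1 are all 1, so H_0 ≅ Z.
  H_1: rank ker ∂_1 − rank ∂_2 = (27 − 8) − 18 = 1, and ∂_2 has invariant factor 2 > 1, so H_1 ≅ Z ⊕ Z/2Z.
  H_2: rank ker ∂_2 − rank ∂_3 = (18 − 18) − 0 = 0, and there is no ∂_3, so H_2 ≅ 0.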